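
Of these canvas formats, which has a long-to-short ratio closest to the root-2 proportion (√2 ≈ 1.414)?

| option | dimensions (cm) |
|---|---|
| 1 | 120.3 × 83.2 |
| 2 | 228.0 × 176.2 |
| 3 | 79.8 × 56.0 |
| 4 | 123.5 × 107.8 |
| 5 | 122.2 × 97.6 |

Target root-2 ≈ 1.414.
1: 1.446 (Δ0.032)  2: 1.294 (Δ0.120)  3: 1.425 (Δ0.011)  4: 1.146 (Δ0.268)  5: 1.252 (Δ0.162)

3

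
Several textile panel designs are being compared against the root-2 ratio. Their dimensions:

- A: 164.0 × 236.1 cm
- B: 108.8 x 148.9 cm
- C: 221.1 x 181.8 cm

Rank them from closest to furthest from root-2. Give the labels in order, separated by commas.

A: 236.1/164.0 ≈ 1.440 → |1.440 − 1.414| = 0.026
B: 148.9/108.8 ≈ 1.369 → |1.369 − 1.414| = 0.045
C: 221.1/181.8 ≈ 1.216 → |1.216 − 1.414| = 0.198

A, B, C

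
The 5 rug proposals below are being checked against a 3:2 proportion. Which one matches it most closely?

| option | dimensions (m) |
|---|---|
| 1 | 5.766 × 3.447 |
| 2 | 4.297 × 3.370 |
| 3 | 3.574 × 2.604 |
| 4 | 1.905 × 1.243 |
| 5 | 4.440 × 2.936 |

Target 3:2 ≈ 1.500.
1: 1.673 (Δ0.173)  2: 1.275 (Δ0.225)  3: 1.373 (Δ0.127)  4: 1.533 (Δ0.033)  5: 1.512 (Δ0.012)

5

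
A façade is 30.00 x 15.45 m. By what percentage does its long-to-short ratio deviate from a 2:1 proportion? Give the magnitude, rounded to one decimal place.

Ratio = 30.00 / 15.45 ≈ 1.9417.
Ideal 2:1 = 2.0000. |1.9417 − 2.0000| / 2.0000 ≈ 2.92% → 2.9%.

2.9%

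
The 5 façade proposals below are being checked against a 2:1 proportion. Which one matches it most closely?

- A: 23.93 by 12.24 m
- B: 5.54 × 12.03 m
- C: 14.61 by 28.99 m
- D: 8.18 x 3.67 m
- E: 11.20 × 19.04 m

C

Target 2:1 ≈ 2.000.
A: 1.955 (Δ0.045)  B: 2.171 (Δ0.171)  C: 1.984 (Δ0.016)  D: 2.229 (Δ0.229)  E: 1.700 (Δ0.300)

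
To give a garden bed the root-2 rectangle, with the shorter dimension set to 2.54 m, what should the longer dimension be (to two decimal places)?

3.59 m

root-2 ≈ 1.41421.
Longer side = 2.54 × 1.41421 ≈ 3.5921 → 3.59 m.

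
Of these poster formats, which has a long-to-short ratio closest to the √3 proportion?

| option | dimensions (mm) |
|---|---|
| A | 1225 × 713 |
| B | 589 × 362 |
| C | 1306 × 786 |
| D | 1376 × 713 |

A

Ratios (long/short): A ≈ 1.718; B ≈ 1.627; C ≈ 1.662; D ≈ 1.930.
root-3 ≈ 1.732; option A is nearest (Δ 0.014).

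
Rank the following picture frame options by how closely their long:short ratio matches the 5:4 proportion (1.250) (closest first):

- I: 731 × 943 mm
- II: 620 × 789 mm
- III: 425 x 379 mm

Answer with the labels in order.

I: 943/731 ≈ 1.290 → |1.290 − 1.250| = 0.040
II: 789/620 ≈ 1.273 → |1.273 − 1.250| = 0.023
III: 425/379 ≈ 1.121 → |1.121 − 1.250| = 0.129

II, I, III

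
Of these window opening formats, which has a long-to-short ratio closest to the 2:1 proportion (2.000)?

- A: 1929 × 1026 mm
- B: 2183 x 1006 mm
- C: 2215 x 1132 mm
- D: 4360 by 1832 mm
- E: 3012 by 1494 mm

Target 2:1 ≈ 2.000.
A: 1.880 (Δ0.120)  B: 2.170 (Δ0.170)  C: 1.957 (Δ0.043)  D: 2.380 (Δ0.380)  E: 2.016 (Δ0.016)

E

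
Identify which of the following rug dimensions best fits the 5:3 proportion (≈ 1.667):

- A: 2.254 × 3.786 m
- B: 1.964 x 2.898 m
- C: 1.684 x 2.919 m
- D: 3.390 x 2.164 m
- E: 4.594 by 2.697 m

A

Ratios (long/short): A ≈ 1.680; B ≈ 1.476; C ≈ 1.733; D ≈ 1.567; E ≈ 1.703.
5:3 ≈ 1.667; option A is nearest (Δ 0.013).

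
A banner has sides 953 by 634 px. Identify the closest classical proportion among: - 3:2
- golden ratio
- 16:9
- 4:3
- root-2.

3:2

953/634 ≈ 1.503. Nearest candidates are 3:2 (1.500, off by 0.003) and root-2 (1.414, off by 0.089).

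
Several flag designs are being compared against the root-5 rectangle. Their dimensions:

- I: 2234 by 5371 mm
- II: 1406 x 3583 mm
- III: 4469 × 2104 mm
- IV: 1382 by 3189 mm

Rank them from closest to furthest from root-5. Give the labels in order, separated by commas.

IV, III, I, II

Ratios: I = 5371 / 2234 ≈ 2.404; II = 3583 / 1406 ≈ 2.548; III = 4469 / 2104 ≈ 2.124; IV = 3189 / 1382 ≈ 2.308.
|Δ from 2.236|: I 0.168; II 0.312; III 0.112; IV 0.072.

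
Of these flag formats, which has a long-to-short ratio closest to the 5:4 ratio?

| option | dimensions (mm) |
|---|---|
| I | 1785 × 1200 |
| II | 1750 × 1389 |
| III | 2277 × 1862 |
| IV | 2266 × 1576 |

II

Ratios (long/short): I ≈ 1.488; II ≈ 1.260; III ≈ 1.223; IV ≈ 1.438.
5:4 ≈ 1.250; option II is nearest (Δ 0.010).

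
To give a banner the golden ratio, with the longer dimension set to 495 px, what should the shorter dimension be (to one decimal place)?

305.9 px

golden ratio ≈ 1.61803.
Shorter side = 495 ÷ 1.61803 ≈ 305.928 → 305.9 px.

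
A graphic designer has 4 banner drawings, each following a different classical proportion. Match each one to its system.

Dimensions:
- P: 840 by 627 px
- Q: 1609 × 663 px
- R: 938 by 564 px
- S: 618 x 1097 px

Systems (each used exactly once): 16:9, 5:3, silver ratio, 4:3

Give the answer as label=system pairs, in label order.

Ratios: P ≈ 1.340; Q ≈ 2.427; R ≈ 1.663; S ≈ 1.775.
Targets: 16:9 ≈ 1.778; 5:3 ≈ 1.667; silver ratio ≈ 2.414; 4:3 ≈ 1.333.

P=4:3, Q=silver ratio, R=5:3, S=16:9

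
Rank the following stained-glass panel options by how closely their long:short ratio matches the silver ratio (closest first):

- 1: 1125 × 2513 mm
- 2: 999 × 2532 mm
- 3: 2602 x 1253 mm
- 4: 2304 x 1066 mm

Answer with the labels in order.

2, 1, 4, 3

Ratios: 1 = 2513 / 1125 ≈ 2.234; 2 = 2532 / 999 ≈ 2.535; 3 = 2602 / 1253 ≈ 2.077; 4 = 2304 / 1066 ≈ 2.161.
|Δ from 2.414|: 1 0.180; 2 0.121; 3 0.337; 4 0.253.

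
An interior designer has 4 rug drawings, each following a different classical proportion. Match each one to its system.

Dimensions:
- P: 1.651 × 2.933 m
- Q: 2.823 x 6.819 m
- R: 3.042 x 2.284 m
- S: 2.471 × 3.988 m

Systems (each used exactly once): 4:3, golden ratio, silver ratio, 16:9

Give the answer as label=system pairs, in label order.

P=16:9, Q=silver ratio, R=4:3, S=golden ratio

Ratios: P ≈ 1.776; Q ≈ 2.416; R ≈ 1.332; S ≈ 1.614.
Targets: 4:3 ≈ 1.333; golden ratio ≈ 1.618; silver ratio ≈ 2.414; 16:9 ≈ 1.778.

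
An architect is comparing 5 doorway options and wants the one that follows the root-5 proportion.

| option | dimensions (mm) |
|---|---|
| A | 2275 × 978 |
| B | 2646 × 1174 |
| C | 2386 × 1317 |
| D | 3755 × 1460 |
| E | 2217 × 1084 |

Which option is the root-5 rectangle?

Ratios (long/short): A ≈ 2.326; B ≈ 2.254; C ≈ 1.812; D ≈ 2.572; E ≈ 2.045.
root-5 ≈ 2.236; option B is nearest (Δ 0.018).

B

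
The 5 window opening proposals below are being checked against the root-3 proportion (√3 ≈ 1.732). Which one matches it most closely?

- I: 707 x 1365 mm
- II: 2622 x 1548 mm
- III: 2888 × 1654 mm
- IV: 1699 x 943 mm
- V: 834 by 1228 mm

Target root-3 ≈ 1.732.
I: 1.931 (Δ0.199)  II: 1.694 (Δ0.038)  III: 1.746 (Δ0.014)  IV: 1.802 (Δ0.070)  V: 1.472 (Δ0.260)

III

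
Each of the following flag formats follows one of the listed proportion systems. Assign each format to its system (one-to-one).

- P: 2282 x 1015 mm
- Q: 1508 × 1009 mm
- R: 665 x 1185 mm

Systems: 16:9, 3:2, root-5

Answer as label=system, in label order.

Ratios: P ≈ 2.248; Q ≈ 1.495; R ≈ 1.782.
Targets: 16:9 ≈ 1.778; 3:2 ≈ 1.500; root-5 ≈ 2.236.

P=root-5, Q=3:2, R=16:9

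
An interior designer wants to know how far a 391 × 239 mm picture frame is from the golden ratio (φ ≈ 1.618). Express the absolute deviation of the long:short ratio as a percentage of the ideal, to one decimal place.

1.1%

Ratio = 391 / 239 ≈ 1.6360.
Ideal golden ratio ≈ 1.6180. |1.6360 − 1.6180| / 1.6180 ≈ 1.11% → 1.1%.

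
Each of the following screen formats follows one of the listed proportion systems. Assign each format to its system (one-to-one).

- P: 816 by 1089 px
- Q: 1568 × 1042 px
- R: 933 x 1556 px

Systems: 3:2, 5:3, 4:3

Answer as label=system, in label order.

P=4:3, Q=3:2, R=5:3

P = 1089/816 ≈ 1.335 → 4:3 (1.333)
Q = 1568/1042 ≈ 1.505 → 3:2 (1.500)
R = 1556/933 ≈ 1.668 → 5:3 (1.667)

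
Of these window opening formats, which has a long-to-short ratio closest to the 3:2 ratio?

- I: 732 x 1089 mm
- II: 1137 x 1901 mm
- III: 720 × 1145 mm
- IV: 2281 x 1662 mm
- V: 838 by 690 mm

Ratios (long/short): I ≈ 1.488; II ≈ 1.672; III ≈ 1.590; IV ≈ 1.372; V ≈ 1.214.
3:2 ≈ 1.500; option I is nearest (Δ 0.012).

I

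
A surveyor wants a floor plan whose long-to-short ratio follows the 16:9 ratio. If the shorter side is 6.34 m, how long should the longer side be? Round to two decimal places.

16:9 ≈ 1.77778.
Longer side = 6.34 × 1.77778 ≈ 11.2711 → 11.27 m.

11.27 m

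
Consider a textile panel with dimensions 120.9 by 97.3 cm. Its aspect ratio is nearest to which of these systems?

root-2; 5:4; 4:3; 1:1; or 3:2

Ratio = 120.9 / 97.3 ≈ 1.243.
Distances: root-2 1.414 (Δ 0.171); 5:4 1.250 (Δ 0.007); 4:3 1.333 (Δ 0.090); 1:1 1.000 (Δ 0.243); 3:2 1.500 (Δ 0.257).

5:4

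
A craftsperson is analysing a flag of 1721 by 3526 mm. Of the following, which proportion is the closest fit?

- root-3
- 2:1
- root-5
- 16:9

2:1

Ratio = 3526 / 1721 ≈ 2.049.
Distances: root-3 1.732 (Δ 0.317); 2:1 2.000 (Δ 0.049); root-5 2.236 (Δ 0.187); 16:9 1.778 (Δ 0.271).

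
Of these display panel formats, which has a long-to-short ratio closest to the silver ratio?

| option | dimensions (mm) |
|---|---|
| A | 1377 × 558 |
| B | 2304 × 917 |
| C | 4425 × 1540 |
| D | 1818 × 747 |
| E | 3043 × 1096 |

Target silver ratio ≈ 2.414.
A: 2.468 (Δ0.054)  B: 2.513 (Δ0.099)  C: 2.873 (Δ0.459)  D: 2.434 (Δ0.020)  E: 2.776 (Δ0.362)

D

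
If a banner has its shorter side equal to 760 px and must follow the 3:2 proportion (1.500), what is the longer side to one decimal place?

1140.0 px

3:2 = 1.50000.
Longer side = 760 × 1.50000 ≈ 1140.000 → 1140.0 px.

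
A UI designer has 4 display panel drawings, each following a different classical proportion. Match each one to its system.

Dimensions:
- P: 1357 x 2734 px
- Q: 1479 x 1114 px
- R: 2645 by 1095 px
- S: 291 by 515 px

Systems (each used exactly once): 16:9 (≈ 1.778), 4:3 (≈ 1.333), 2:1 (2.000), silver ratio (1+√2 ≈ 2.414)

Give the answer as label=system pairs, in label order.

P=2:1, Q=4:3, R=silver ratio, S=16:9

Ratios: P ≈ 2.015; Q ≈ 1.328; R ≈ 2.416; S ≈ 1.770.
Targets: 16:9 ≈ 1.778; 4:3 ≈ 1.333; 2:1 ≈ 2.000; silver ratio ≈ 2.414.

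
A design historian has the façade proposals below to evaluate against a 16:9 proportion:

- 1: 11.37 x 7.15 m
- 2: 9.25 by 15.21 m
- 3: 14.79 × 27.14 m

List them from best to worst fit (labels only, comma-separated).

3, 2, 1

Ratios: 1 = 11.37 / 7.15 ≈ 1.590; 2 = 15.21 / 9.25 ≈ 1.644; 3 = 27.14 / 14.79 ≈ 1.835.
|Δ from 1.778|: 1 0.188; 2 0.134; 3 0.057.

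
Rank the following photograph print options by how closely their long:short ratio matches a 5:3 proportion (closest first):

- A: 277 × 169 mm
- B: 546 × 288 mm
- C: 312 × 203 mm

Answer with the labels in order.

A: 277/169 ≈ 1.639 → |1.639 − 1.667| = 0.028
B: 546/288 ≈ 1.896 → |1.896 − 1.667| = 0.229
C: 312/203 ≈ 1.537 → |1.537 − 1.667| = 0.130

A, C, B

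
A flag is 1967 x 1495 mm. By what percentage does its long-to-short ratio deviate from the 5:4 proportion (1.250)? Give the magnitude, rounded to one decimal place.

5.3%

Ratio = 1967 / 1495 ≈ 1.3157.
Ideal 5:4 = 1.2500. |1.3157 − 1.2500| / 1.2500 ≈ 5.26% → 5.3%.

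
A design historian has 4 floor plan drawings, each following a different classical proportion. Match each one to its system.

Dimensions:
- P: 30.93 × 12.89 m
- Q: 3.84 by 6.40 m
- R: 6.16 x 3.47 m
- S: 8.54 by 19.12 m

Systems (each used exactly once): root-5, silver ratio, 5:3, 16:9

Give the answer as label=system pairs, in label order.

Ratios: P ≈ 2.400; Q ≈ 1.667; R ≈ 1.775; S ≈ 2.239.
Targets: root-5 ≈ 2.236; silver ratio ≈ 2.414; 5:3 ≈ 1.667; 16:9 ≈ 1.778.

P=silver ratio, Q=5:3, R=16:9, S=root-5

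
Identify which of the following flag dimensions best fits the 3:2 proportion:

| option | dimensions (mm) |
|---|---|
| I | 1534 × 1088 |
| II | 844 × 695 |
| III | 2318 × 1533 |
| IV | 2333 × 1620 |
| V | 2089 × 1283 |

III

Ratios (long/short): I ≈ 1.410; II ≈ 1.214; III ≈ 1.512; IV ≈ 1.440; V ≈ 1.628.
3:2 ≈ 1.500; option III is nearest (Δ 0.012).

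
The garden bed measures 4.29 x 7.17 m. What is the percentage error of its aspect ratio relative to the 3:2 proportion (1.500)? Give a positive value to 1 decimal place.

Ratio = 7.17 / 4.29 ≈ 1.6713.
Ideal 3:2 = 1.5000. |1.6713 − 1.5000| / 1.5000 ≈ 11.42% → 11.4%.

11.4%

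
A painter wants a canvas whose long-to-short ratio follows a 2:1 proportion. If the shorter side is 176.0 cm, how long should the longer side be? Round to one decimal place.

2:1 = 2.00000.
Longer side = 176.0 × 2.00000 ≈ 352.000 → 352.0 cm.

352.0 cm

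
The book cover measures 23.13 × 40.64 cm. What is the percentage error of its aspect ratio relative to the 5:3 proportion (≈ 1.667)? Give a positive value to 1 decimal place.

5.4%

Ratio = 40.64 / 23.13 ≈ 1.7570.
Ideal 5:3 ≈ 1.6667. |1.7570 − 1.6667| / 1.6667 ≈ 5.42% → 5.4%.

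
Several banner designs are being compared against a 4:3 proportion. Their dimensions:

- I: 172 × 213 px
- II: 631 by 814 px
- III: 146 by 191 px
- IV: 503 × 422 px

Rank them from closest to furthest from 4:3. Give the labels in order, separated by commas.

III, II, I, IV

Ratios: I = 213 / 172 ≈ 1.238; II = 814 / 631 ≈ 1.290; III = 191 / 146 ≈ 1.308; IV = 503 / 422 ≈ 1.192.
|Δ from 1.333|: I 0.095; II 0.043; III 0.025; IV 0.141.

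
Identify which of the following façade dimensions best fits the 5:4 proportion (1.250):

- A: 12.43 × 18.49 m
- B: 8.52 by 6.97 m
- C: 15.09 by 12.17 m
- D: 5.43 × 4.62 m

Target 5:4 ≈ 1.250.
A: 1.488 (Δ0.238)  B: 1.222 (Δ0.028)  C: 1.240 (Δ0.010)  D: 1.175 (Δ0.075)

C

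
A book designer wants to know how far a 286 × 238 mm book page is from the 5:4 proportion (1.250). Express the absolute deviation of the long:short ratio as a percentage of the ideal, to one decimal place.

Ratio = 286 / 238 ≈ 1.2017.
Ideal 5:4 = 1.2500. |1.2017 − 1.2500| / 1.2500 ≈ 3.86% → 3.9%.

3.9%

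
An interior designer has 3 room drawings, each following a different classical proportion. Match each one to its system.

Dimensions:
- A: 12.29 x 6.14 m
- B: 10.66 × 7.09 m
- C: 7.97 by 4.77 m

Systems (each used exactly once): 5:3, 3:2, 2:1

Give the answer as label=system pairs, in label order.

A = 12.29/6.14 ≈ 2.002 → 2:1 (2.000)
B = 10.66/7.09 ≈ 1.504 → 3:2 (1.500)
C = 7.97/4.77 ≈ 1.671 → 5:3 (1.667)

A=2:1, B=3:2, C=5:3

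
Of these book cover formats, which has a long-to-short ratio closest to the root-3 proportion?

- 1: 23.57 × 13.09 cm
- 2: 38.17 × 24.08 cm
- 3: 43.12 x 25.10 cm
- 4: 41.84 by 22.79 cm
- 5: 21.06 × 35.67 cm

Target root-3 ≈ 1.732.
1: 1.801 (Δ0.069)  2: 1.585 (Δ0.147)  3: 1.718 (Δ0.014)  4: 1.836 (Δ0.104)  5: 1.694 (Δ0.038)

3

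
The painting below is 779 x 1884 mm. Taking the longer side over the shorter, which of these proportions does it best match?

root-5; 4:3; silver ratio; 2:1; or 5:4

1884/779 ≈ 2.418. Nearest candidates are silver ratio (2.414, off by 0.004) and root-5 (2.236, off by 0.182).

silver ratio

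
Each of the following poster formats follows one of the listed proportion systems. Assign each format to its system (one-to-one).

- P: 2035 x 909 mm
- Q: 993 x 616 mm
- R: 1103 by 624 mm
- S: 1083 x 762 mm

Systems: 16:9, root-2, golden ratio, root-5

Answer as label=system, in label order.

P=root-5, Q=golden ratio, R=16:9, S=root-2

P = 2035/909 ≈ 2.239 → root-5 (2.236)
Q = 993/616 ≈ 1.612 → golden ratio (1.618)
R = 1103/624 ≈ 1.768 → 16:9 (1.778)
S = 1083/762 ≈ 1.421 → root-2 (1.414)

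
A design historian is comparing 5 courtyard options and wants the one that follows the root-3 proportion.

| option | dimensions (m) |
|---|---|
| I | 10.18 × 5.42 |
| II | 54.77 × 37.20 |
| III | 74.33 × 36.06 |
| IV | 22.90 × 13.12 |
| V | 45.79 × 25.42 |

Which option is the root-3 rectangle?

IV

Ratios (long/short): I ≈ 1.878; II ≈ 1.472; III ≈ 2.061; IV ≈ 1.745; V ≈ 1.801.
root-3 ≈ 1.732; option IV is nearest (Δ 0.013).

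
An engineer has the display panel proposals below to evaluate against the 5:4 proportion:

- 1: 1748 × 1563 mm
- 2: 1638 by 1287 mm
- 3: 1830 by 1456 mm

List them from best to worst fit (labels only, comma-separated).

Ratios: 1 = 1748 / 1563 ≈ 1.118; 2 = 1638 / 1287 ≈ 1.273; 3 = 1830 / 1456 ≈ 1.257.
|Δ from 1.250|: 1 0.132; 2 0.023; 3 0.007.

3, 2, 1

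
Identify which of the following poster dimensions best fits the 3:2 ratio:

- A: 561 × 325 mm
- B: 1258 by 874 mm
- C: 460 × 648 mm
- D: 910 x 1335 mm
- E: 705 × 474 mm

E

Target 3:2 ≈ 1.500.
A: 1.726 (Δ0.226)  B: 1.439 (Δ0.061)  C: 1.409 (Δ0.091)  D: 1.467 (Δ0.033)  E: 1.487 (Δ0.013)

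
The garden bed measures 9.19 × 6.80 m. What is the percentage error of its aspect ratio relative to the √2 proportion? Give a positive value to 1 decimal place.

4.4%

Ratio = 9.19 / 6.80 ≈ 1.3515.
Ideal root-2 ≈ 1.4142. |1.3515 − 1.4142| / 1.4142 ≈ 4.43% → 4.4%.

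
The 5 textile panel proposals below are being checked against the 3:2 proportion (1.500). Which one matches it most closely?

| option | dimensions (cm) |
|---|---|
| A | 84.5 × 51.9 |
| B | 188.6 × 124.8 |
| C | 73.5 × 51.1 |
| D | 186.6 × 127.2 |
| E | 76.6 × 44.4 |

B

Ratios (long/short): A ≈ 1.628; B ≈ 1.511; C ≈ 1.438; D ≈ 1.467; E ≈ 1.725.
3:2 ≈ 1.500; option B is nearest (Δ 0.011).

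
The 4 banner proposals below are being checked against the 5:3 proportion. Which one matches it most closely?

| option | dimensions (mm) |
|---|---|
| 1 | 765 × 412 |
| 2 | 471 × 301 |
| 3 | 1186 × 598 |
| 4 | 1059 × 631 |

4

Ratios (long/short): 1 ≈ 1.857; 2 ≈ 1.565; 3 ≈ 1.983; 4 ≈ 1.678.
5:3 ≈ 1.667; option 4 is nearest (Δ 0.011).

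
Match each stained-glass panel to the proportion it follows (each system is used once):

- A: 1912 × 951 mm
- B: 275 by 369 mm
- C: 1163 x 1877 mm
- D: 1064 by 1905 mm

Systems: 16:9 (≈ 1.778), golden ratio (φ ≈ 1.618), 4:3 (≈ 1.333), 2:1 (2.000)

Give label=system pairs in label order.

A=2:1, B=4:3, C=golden ratio, D=16:9

A = 1912/951 ≈ 2.011 → 2:1 (2.000)
B = 369/275 ≈ 1.342 → 4:3 (1.333)
C = 1877/1163 ≈ 1.614 → golden ratio (1.618)
D = 1905/1064 ≈ 1.790 → 16:9 (1.778)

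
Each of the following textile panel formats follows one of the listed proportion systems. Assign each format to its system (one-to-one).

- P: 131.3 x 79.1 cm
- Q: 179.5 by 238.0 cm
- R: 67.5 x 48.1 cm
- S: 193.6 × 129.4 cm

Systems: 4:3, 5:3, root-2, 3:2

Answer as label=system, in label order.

P=5:3, Q=4:3, R=root-2, S=3:2

Ratios: P ≈ 1.660; Q ≈ 1.326; R ≈ 1.403; S ≈ 1.496.
Targets: 4:3 ≈ 1.333; 5:3 ≈ 1.667; root-2 ≈ 1.414; 3:2 ≈ 1.500.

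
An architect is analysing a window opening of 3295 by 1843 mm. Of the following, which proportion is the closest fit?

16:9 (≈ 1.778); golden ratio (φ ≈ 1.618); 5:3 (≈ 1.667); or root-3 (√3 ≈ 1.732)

Ratio = 3295 / 1843 ≈ 1.788.
Distances: 16:9 1.778 (Δ 0.010); golden ratio 1.618 (Δ 0.170); 5:3 1.667 (Δ 0.121); root-3 1.732 (Δ 0.056).

16:9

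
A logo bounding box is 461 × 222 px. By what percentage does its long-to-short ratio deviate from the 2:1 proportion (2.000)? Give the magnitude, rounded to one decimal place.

Ratio = 461 / 222 ≈ 2.0766.
Ideal 2:1 = 2.0000. |2.0766 − 2.0000| / 2.0000 ≈ 3.83% → 3.8%.

3.8%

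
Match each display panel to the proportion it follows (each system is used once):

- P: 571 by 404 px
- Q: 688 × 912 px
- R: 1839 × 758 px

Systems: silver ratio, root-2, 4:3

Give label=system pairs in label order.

P=root-2, Q=4:3, R=silver ratio

P = 571/404 ≈ 1.413 → root-2 (1.414)
Q = 912/688 ≈ 1.326 → 4:3 (1.333)
R = 1839/758 ≈ 2.426 → silver ratio (2.414)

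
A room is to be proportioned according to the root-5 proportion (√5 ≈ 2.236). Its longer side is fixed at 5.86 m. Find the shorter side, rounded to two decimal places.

root-5 ≈ 2.23607.
Shorter side = 5.86 ÷ 2.23607 ≈ 2.6207 → 2.62 m.

2.62 m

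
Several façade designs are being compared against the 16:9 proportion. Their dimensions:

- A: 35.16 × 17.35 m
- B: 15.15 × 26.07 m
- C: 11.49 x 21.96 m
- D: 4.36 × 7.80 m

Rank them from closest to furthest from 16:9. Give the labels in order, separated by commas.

D, B, C, A

A: 35.16/17.35 ≈ 2.027 → |2.027 − 1.778| = 0.249
B: 26.07/15.15 ≈ 1.721 → |1.721 − 1.778| = 0.057
C: 21.96/11.49 ≈ 1.911 → |1.911 − 1.778| = 0.133
D: 7.80/4.36 ≈ 1.789 → |1.789 − 1.778| = 0.011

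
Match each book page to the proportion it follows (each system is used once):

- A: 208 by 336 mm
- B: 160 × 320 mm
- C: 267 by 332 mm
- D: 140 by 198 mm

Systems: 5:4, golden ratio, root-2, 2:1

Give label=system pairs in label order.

A=golden ratio, B=2:1, C=5:4, D=root-2

A = 336/208 ≈ 1.615 → golden ratio (1.618)
B = 320/160 ≈ 2.000 → 2:1 (2.000)
C = 332/267 ≈ 1.243 → 5:4 (1.250)
D = 198/140 ≈ 1.414 → root-2 (1.414)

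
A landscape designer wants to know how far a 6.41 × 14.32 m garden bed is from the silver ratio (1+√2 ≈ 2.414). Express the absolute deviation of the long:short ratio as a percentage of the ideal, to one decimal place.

Ratio = 14.32 / 6.41 ≈ 2.2340.
Ideal silver ratio ≈ 2.4142. |2.2340 − 2.4142| / 2.4142 ≈ 7.46% → 7.5%.

7.5%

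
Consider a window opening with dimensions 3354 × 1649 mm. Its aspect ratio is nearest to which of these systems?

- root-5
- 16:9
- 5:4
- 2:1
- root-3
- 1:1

3354/1649 ≈ 2.034. Nearest candidates are 2:1 (2.000, off by 0.034) and root-5 (2.236, off by 0.202).

2:1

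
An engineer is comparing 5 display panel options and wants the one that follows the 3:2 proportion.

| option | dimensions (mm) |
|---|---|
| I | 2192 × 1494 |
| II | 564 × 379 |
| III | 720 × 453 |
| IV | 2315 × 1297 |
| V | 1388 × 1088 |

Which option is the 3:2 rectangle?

Target 3:2 ≈ 1.500.
I: 1.467 (Δ0.033)  II: 1.488 (Δ0.012)  III: 1.589 (Δ0.089)  IV: 1.785 (Δ0.285)  V: 1.276 (Δ0.224)

II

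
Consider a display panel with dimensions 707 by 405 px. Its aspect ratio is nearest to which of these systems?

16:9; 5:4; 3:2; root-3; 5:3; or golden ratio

707/405 ≈ 1.746. Nearest candidates are root-3 (1.732, off by 0.014) and 16:9 (1.778, off by 0.032).

root-3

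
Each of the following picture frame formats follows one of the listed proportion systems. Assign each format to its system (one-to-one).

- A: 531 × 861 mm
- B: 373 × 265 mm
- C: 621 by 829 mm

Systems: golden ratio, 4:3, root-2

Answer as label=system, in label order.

A=golden ratio, B=root-2, C=4:3

A = 861/531 ≈ 1.621 → golden ratio (1.618)
B = 373/265 ≈ 1.408 → root-2 (1.414)
C = 829/621 ≈ 1.335 → 4:3 (1.333)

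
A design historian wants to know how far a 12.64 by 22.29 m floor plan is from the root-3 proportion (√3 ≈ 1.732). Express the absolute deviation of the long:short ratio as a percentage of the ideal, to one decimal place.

1.8%

Ratio = 22.29 / 12.64 ≈ 1.7634.
Ideal root-3 ≈ 1.7321. |1.7634 − 1.7321| / 1.7321 ≈ 1.81% → 1.8%.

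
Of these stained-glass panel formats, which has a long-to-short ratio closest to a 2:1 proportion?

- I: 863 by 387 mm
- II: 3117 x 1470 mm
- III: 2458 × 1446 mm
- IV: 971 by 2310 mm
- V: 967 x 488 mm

Target 2:1 ≈ 2.000.
I: 2.230 (Δ0.230)  II: 2.120 (Δ0.120)  III: 1.700 (Δ0.300)  IV: 2.379 (Δ0.379)  V: 1.982 (Δ0.018)

V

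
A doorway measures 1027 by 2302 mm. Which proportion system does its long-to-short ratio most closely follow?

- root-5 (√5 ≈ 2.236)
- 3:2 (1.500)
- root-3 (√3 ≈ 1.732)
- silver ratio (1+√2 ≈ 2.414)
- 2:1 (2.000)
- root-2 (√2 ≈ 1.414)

Ratio = 2302 / 1027 ≈ 2.241.
Distances: root-5 2.236 (Δ 0.005); 3:2 1.500 (Δ 0.741); root-3 1.732 (Δ 0.509); silver ratio 2.414 (Δ 0.173); 2:1 2.000 (Δ 0.241); root-2 1.414 (Δ 0.827).

root-5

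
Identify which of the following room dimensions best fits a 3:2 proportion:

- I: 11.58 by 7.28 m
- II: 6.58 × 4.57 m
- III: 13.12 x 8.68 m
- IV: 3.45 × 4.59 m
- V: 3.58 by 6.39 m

III

Ratios (long/short): I ≈ 1.591; II ≈ 1.440; III ≈ 1.512; IV ≈ 1.330; V ≈ 1.785.
3:2 ≈ 1.500; option III is nearest (Δ 0.012).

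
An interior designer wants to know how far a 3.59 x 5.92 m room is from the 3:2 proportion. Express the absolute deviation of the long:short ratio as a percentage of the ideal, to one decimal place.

9.9%

Ratio = 5.92 / 3.59 ≈ 1.6490.
Ideal 3:2 = 1.5000. |1.6490 − 1.5000| / 1.5000 ≈ 9.93% → 9.9%.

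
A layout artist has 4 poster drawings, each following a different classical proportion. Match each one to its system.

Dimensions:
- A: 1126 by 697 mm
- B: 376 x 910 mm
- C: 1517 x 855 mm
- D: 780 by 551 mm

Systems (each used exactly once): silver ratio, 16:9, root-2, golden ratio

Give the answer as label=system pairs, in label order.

Ratios: A ≈ 1.615; B ≈ 2.420; C ≈ 1.774; D ≈ 1.416.
Targets: silver ratio ≈ 2.414; 16:9 ≈ 1.778; root-2 ≈ 1.414; golden ratio ≈ 1.618.

A=golden ratio, B=silver ratio, C=16:9, D=root-2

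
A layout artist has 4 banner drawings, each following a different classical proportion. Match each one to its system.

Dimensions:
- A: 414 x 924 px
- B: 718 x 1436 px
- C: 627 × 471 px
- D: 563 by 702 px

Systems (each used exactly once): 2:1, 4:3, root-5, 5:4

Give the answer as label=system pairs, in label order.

A=root-5, B=2:1, C=4:3, D=5:4

A = 924/414 ≈ 2.232 → root-5 (2.236)
B = 1436/718 ≈ 2.000 → 2:1 (2.000)
C = 627/471 ≈ 1.331 → 4:3 (1.333)
D = 702/563 ≈ 1.247 → 5:4 (1.250)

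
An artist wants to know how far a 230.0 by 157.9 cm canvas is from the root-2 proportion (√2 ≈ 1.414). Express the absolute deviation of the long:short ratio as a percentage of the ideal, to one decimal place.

3.0%

Ratio = 230.0 / 157.9 ≈ 1.4566.
Ideal root-2 ≈ 1.4142. |1.4566 − 1.4142| / 1.4142 ≈ 3.00% → 3.0%.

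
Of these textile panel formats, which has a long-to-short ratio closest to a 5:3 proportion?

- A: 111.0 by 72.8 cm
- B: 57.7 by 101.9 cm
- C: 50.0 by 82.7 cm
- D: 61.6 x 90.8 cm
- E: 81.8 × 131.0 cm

Target 5:3 ≈ 1.667.
A: 1.525 (Δ0.142)  B: 1.766 (Δ0.099)  C: 1.654 (Δ0.013)  D: 1.474 (Δ0.193)  E: 1.601 (Δ0.066)

C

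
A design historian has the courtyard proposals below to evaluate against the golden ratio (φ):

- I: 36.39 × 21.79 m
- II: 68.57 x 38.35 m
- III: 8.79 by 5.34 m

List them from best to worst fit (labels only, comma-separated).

III, I, II

I: 36.39/21.79 ≈ 1.670 → |1.670 − 1.618| = 0.052
II: 68.57/38.35 ≈ 1.788 → |1.788 − 1.618| = 0.170
III: 8.79/5.34 ≈ 1.646 → |1.646 − 1.618| = 0.028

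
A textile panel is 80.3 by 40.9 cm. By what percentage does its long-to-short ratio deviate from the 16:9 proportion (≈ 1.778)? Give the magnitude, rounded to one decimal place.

10.4%

Ratio = 80.3 / 40.9 ≈ 1.9633.
Ideal 16:9 ≈ 1.7778. |1.9633 − 1.7778| / 1.7778 ≈ 10.43% → 10.4%.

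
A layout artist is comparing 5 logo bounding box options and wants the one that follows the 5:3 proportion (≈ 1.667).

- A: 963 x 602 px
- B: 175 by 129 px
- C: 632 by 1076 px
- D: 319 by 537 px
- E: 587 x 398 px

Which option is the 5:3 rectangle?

D

Ratios (long/short): A ≈ 1.600; B ≈ 1.357; C ≈ 1.703; D ≈ 1.683; E ≈ 1.475.
5:3 ≈ 1.667; option D is nearest (Δ 0.016).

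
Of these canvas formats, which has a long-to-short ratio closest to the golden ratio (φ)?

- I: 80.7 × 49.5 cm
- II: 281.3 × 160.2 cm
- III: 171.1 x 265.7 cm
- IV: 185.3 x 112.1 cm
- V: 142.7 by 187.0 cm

Target golden ratio ≈ 1.618.
I: 1.630 (Δ0.012)  II: 1.756 (Δ0.138)  III: 1.553 (Δ0.065)  IV: 1.653 (Δ0.035)  V: 1.310 (Δ0.308)

I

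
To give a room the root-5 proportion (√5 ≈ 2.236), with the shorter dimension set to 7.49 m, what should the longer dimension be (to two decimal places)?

root-5 ≈ 2.23607.
Longer side = 7.49 × 2.23607 ≈ 16.7482 → 16.75 m.

16.75 m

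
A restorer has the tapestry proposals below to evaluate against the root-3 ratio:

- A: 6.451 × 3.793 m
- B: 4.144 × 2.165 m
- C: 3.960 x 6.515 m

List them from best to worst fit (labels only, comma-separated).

A: 6.451/3.793 ≈ 1.701 → |1.701 − 1.732| = 0.031
B: 4.144/2.165 ≈ 1.914 → |1.914 − 1.732| = 0.182
C: 6.515/3.960 ≈ 1.645 → |1.645 − 1.732| = 0.087

A, C, B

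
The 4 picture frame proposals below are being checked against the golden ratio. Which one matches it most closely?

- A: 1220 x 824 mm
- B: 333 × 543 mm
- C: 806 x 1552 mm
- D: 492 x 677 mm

Ratios (long/short): A ≈ 1.481; B ≈ 1.631; C ≈ 1.926; D ≈ 1.376.
golden ratio ≈ 1.618; option B is nearest (Δ 0.013).

B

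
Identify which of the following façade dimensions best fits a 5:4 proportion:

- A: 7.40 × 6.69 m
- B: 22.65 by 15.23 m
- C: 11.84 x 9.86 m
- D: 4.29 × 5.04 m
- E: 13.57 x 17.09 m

E

Target 5:4 ≈ 1.250.
A: 1.106 (Δ0.144)  B: 1.487 (Δ0.237)  C: 1.201 (Δ0.049)  D: 1.175 (Δ0.075)  E: 1.259 (Δ0.009)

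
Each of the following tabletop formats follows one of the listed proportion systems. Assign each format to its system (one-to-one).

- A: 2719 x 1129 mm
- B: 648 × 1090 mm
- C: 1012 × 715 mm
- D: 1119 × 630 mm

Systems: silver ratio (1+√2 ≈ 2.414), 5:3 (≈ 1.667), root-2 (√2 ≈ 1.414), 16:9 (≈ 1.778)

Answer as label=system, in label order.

A=silver ratio, B=5:3, C=root-2, D=16:9

Ratios: A ≈ 2.408; B ≈ 1.682; C ≈ 1.415; D ≈ 1.776.
Targets: silver ratio ≈ 2.414; 5:3 ≈ 1.667; root-2 ≈ 1.414; 16:9 ≈ 1.778.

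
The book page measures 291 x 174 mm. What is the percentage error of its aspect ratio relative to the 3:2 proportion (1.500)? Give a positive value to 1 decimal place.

11.5%

Ratio = 291 / 174 ≈ 1.6724.
Ideal 3:2 = 1.5000. |1.6724 − 1.5000| / 1.5000 ≈ 11.49% → 11.5%.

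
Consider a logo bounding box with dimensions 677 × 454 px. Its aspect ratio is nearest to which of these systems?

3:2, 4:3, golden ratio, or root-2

Ratio = 677 / 454 ≈ 1.491.
Distances: 3:2 1.500 (Δ 0.009); 4:3 1.333 (Δ 0.158); golden ratio 1.618 (Δ 0.127); root-2 1.414 (Δ 0.077).

3:2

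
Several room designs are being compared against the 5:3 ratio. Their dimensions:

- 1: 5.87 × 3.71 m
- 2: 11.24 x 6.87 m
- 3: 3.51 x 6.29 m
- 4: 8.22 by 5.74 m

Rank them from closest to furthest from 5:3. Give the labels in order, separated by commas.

2, 1, 3, 4

1: 5.87/3.71 ≈ 1.582 → |1.582 − 1.667| = 0.085
2: 11.24/6.87 ≈ 1.636 → |1.636 − 1.667| = 0.031
3: 6.29/3.51 ≈ 1.792 → |1.792 − 1.667| = 0.125
4: 8.22/5.74 ≈ 1.432 → |1.432 − 1.667| = 0.235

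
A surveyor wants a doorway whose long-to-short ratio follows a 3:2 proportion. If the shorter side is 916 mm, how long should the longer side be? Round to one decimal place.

3:2 = 1.50000.
Longer side = 916 × 1.50000 ≈ 1374.000 → 1374.0 mm.

1374.0 mm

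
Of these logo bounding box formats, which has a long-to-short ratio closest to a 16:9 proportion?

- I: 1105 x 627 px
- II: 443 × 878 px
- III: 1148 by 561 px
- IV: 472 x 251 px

Ratios (long/short): I ≈ 1.762; II ≈ 1.982; III ≈ 2.046; IV ≈ 1.880.
16:9 ≈ 1.778; option I is nearest (Δ 0.016).

I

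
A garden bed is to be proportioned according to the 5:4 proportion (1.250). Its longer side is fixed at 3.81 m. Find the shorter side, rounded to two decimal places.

3.05 m

5:4 = 1.25000.
Shorter side = 3.81 ÷ 1.25000 ≈ 3.0480 → 3.05 m.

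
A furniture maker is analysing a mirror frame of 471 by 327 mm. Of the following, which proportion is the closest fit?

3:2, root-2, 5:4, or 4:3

root-2

471/327 ≈ 1.440. Nearest candidates are root-2 (1.414, off by 0.026) and 3:2 (1.500, off by 0.060).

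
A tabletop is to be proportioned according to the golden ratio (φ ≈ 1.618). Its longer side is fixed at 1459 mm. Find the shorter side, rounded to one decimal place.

901.7 mm

golden ratio ≈ 1.61803.
Shorter side = 1459 ÷ 1.61803 ≈ 901.714 → 901.7 mm.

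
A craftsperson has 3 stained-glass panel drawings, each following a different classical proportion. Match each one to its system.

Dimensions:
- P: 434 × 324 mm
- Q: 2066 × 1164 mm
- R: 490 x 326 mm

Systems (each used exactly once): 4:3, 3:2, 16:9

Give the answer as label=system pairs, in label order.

P = 434/324 ≈ 1.340 → 4:3 (1.333)
Q = 2066/1164 ≈ 1.775 → 16:9 (1.778)
R = 490/326 ≈ 1.503 → 3:2 (1.500)

P=4:3, Q=16:9, R=3:2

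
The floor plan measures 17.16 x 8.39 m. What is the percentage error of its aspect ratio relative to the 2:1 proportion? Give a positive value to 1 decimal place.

2.3%

Ratio = 17.16 / 8.39 ≈ 2.0453.
Ideal 2:1 = 2.0000. |2.0453 − 2.0000| / 2.0000 ≈ 2.27% → 2.3%.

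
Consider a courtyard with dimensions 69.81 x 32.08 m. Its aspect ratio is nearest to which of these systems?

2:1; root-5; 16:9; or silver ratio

root-5

Ratio = 69.81 / 32.08 ≈ 2.176.
Distances: 2:1 2.000 (Δ 0.176); root-5 2.236 (Δ 0.060); 16:9 1.778 (Δ 0.398); silver ratio 2.414 (Δ 0.238).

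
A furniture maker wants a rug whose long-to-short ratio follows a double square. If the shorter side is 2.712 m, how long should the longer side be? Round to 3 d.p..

5.424 m

2:1 = 2.00000.
Longer side = 2.712 × 2.00000 ≈ 5.42400 → 5.424 m.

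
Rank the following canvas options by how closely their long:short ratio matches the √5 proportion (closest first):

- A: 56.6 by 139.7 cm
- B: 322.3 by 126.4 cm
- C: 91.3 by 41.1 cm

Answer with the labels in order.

A: 139.7/56.6 ≈ 2.468 → |2.468 − 2.236| = 0.232
B: 322.3/126.4 ≈ 2.550 → |2.550 − 2.236| = 0.314
C: 91.3/41.1 ≈ 2.221 → |2.221 − 2.236| = 0.015

C, A, B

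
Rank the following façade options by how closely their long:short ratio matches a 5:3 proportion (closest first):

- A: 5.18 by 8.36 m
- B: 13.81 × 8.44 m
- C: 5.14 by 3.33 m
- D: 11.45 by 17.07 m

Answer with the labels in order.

B, A, C, D

Ratios: A = 8.36 / 5.18 ≈ 1.614; B = 13.81 / 8.44 ≈ 1.636; C = 5.14 / 3.33 ≈ 1.544; D = 17.07 / 11.45 ≈ 1.491.
|Δ from 1.667|: A 0.053; B 0.031; C 0.123; D 0.176.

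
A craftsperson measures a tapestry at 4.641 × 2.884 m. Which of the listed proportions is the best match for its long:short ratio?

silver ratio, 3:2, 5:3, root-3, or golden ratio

4.641/2.884 ≈ 1.609. Nearest candidates are golden ratio (1.618, off by 0.009) and 5:3 (1.667, off by 0.058).

golden ratio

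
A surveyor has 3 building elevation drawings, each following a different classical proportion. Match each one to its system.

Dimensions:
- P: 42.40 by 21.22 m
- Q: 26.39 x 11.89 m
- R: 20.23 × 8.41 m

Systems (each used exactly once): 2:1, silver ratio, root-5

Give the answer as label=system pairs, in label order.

P=2:1, Q=root-5, R=silver ratio

Ratios: P ≈ 1.998; Q ≈ 2.220; R ≈ 2.405.
Targets: 2:1 ≈ 2.000; silver ratio ≈ 2.414; root-5 ≈ 2.236.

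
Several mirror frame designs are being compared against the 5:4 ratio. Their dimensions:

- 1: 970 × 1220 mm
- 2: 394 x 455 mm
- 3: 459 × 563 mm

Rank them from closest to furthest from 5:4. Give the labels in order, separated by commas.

1, 3, 2

1: 1220/970 ≈ 1.258 → |1.258 − 1.250| = 0.008
2: 455/394 ≈ 1.155 → |1.155 − 1.250| = 0.095
3: 563/459 ≈ 1.227 → |1.227 − 1.250| = 0.023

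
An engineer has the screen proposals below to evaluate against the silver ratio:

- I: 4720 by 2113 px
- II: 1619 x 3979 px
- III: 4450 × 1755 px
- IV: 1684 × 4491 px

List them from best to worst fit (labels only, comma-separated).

I: 4720/2113 ≈ 2.234 → |2.234 − 2.414| = 0.180
II: 3979/1619 ≈ 2.458 → |2.458 − 2.414| = 0.044
III: 4450/1755 ≈ 2.536 → |2.536 − 2.414| = 0.122
IV: 4491/1684 ≈ 2.667 → |2.667 − 2.414| = 0.253

II, III, I, IV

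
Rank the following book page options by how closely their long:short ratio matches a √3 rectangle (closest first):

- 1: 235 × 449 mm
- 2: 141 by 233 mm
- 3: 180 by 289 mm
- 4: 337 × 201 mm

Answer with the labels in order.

4, 2, 3, 1

Ratios: 1 = 449 / 235 ≈ 1.911; 2 = 233 / 141 ≈ 1.652; 3 = 289 / 180 ≈ 1.606; 4 = 337 / 201 ≈ 1.677.
|Δ from 1.732|: 1 0.179; 2 0.080; 3 0.126; 4 0.055.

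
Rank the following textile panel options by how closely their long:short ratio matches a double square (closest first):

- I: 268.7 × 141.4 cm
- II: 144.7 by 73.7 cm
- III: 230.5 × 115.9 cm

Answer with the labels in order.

I: 268.7/141.4 ≈ 1.900 → |1.900 − 2.000| = 0.100
II: 144.7/73.7 ≈ 1.963 → |1.963 − 2.000| = 0.037
III: 230.5/115.9 ≈ 1.989 → |1.989 − 2.000| = 0.011

III, II, I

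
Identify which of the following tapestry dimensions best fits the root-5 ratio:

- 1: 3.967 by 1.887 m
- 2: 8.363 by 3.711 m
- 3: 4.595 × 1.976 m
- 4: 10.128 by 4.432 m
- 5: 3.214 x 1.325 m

2

Ratios (long/short): 1 ≈ 2.102; 2 ≈ 2.254; 3 ≈ 2.325; 4 ≈ 2.285; 5 ≈ 2.426.
root-5 ≈ 2.236; option 2 is nearest (Δ 0.018).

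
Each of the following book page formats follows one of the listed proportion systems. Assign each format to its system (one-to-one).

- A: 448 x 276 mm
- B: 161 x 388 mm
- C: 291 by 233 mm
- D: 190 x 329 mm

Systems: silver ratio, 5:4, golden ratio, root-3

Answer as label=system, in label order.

A=golden ratio, B=silver ratio, C=5:4, D=root-3

Ratios: A ≈ 1.623; B ≈ 2.410; C ≈ 1.249; D ≈ 1.732.
Targets: silver ratio ≈ 2.414; 5:4 ≈ 1.250; golden ratio ≈ 1.618; root-3 ≈ 1.732.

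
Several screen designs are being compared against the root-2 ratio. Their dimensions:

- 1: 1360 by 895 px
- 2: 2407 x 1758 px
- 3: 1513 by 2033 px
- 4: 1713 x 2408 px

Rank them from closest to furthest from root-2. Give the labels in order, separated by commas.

1: 1360/895 ≈ 1.520 → |1.520 − 1.414| = 0.106
2: 2407/1758 ≈ 1.369 → |1.369 − 1.414| = 0.045
3: 2033/1513 ≈ 1.344 → |1.344 − 1.414| = 0.070
4: 2408/1713 ≈ 1.406 → |1.406 − 1.414| = 0.008

4, 2, 3, 1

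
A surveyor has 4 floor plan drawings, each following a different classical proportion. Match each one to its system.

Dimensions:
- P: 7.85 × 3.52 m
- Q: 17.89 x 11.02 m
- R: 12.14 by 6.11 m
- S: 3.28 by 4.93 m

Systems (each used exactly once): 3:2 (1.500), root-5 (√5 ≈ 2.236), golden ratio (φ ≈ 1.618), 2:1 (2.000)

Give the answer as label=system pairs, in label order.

Ratios: P ≈ 2.230; Q ≈ 1.623; R ≈ 1.987; S ≈ 1.503.
Targets: 3:2 ≈ 1.500; root-5 ≈ 2.236; golden ratio ≈ 1.618; 2:1 ≈ 2.000.

P=root-5, Q=golden ratio, R=2:1, S=3:2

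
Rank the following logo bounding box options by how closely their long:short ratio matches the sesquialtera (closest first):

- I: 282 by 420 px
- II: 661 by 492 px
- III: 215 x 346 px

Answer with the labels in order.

I: 420/282 ≈ 1.489 → |1.489 − 1.500| = 0.011
II: 661/492 ≈ 1.343 → |1.343 − 1.500| = 0.157
III: 346/215 ≈ 1.609 → |1.609 − 1.500| = 0.109

I, III, II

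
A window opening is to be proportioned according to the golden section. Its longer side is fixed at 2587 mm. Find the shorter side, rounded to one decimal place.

golden ratio ≈ 1.61803.
Shorter side = 2587 ÷ 1.61803 ≈ 1598.858 → 1598.9 mm.

1598.9 mm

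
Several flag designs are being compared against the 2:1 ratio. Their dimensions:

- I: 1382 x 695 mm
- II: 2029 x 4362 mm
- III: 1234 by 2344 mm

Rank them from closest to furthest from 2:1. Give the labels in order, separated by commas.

Ratios: I = 1382 / 695 ≈ 1.988; II = 4362 / 2029 ≈ 2.150; III = 2344 / 1234 ≈ 1.900.
|Δ from 2.000|: I 0.012; II 0.150; III 0.100.

I, III, II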